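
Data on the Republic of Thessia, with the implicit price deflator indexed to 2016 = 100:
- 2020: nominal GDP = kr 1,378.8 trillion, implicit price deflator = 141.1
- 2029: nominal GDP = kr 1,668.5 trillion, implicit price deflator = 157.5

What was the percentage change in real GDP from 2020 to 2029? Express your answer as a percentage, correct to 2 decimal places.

Deflate each year: 2020 → 1378.8/1.411 = 977.18; 2029 → 1668.5/1.575 = 1059.37.
So real GDP changed by 1059.37/977.18 − 1 = 0.0841, i.e. 8.41%.

8.41%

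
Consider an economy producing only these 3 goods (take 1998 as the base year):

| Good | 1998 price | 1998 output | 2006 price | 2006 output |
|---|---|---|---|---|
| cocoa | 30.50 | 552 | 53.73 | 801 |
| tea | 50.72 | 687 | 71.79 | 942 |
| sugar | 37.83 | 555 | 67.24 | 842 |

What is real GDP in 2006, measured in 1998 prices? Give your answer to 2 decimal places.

Real GDP 2006 = Σ (p_1998 × q_2006) = 30.50·801 + 50.72·942 + 37.83·842 = 104061.60.

104061.60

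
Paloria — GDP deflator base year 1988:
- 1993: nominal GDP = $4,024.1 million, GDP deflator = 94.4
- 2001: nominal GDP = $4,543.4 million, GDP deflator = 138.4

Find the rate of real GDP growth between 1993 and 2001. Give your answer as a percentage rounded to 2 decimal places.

-22.99%

Deflate each year: 1993 → 4024.1/0.944 = 4262.82; 2001 → 4543.4/1.384 = 3282.80.
So real GDP changed by 3282.80/4262.82 − 1 = -0.2299, i.e. -22.99%.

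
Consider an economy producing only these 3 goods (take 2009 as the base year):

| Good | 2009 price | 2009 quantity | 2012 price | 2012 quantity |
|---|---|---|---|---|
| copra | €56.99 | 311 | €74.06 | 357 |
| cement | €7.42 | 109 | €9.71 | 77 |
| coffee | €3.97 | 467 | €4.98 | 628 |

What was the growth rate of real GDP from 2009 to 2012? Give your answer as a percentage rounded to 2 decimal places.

Real GDP 2009 = Nominal GDP 2009 = 56.99·311 + 7.42·109 + 3.97·467 = 20386.66.
Real GDP 2012 (at 2009 prices) = 56.99·357 + 7.42·77 + 3.97·628 = 23409.93.
Real growth = 23409.93/20386.66 − 1 = 0.1483.

14.83%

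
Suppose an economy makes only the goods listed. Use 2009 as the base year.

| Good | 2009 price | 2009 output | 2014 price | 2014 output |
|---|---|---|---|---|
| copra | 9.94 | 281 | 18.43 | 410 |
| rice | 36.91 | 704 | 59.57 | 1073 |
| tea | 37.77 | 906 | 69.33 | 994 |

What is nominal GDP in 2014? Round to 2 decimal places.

140388.93

Nominal GDP 2014 = Σ (p_2014 × q_2014) = 18.43·410 + 59.57·1073 + 69.33·994 = 140388.93.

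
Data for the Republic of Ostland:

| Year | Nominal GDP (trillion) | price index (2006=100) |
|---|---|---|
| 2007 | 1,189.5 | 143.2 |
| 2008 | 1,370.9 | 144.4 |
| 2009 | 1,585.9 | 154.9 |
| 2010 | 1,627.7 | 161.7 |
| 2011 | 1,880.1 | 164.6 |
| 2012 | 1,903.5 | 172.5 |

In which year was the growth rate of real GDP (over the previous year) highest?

2008: real = 1370.9/1.444 = 949.38; growth vs 2007 (830.66) = 14.29%.
2009: real = 1585.9/1.549 = 1023.82; growth vs 2008 (949.38) = 7.84%.
2010: real = 1627.7/1.617 = 1006.62; growth vs 2009 (1023.82) = -1.68%.
2011: real = 1880.1/1.646 = 1142.22; growth vs 2010 (1006.62) = 13.47%.
2012: real = 1903.5/1.725 = 1103.48; growth vs 2011 (1142.22) = -3.39%.

2008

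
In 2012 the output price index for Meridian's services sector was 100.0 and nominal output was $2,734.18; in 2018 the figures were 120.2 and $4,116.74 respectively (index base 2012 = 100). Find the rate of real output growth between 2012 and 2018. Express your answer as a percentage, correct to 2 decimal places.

Real output 2012 = 2734.18 / 1.000 = 2734.18.
Real output 2018 = 4116.74 / 1.202 = 3424.91.
Real growth = 3424.91 / 2734.18 − 1 = 0.2526.

25.26%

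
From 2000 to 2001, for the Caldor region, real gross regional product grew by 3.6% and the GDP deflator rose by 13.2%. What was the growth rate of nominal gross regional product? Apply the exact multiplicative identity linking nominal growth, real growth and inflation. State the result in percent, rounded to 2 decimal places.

(1 + g_nom) = (1 + g_real)(1 + π) = 1.0360 × 1.1320 = 1.17275.

17.28%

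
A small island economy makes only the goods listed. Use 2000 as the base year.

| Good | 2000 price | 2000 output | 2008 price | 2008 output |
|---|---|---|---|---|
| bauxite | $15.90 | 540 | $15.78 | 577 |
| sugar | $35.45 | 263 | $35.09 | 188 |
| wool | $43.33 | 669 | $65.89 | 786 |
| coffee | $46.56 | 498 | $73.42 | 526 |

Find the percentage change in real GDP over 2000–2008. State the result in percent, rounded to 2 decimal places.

6.14%

Real GDP 2000 = Nominal GDP 2000 = 15.90·540 + 35.45·263 + 43.33·669 + 46.56·498 = 70084.00.
Real GDP 2008 (at 2000 prices) = 15.90·577 + 35.45·188 + 43.33·786 + 46.56·526 = 74386.84.
Real growth = 74386.84/70084.00 − 1 = 0.0614.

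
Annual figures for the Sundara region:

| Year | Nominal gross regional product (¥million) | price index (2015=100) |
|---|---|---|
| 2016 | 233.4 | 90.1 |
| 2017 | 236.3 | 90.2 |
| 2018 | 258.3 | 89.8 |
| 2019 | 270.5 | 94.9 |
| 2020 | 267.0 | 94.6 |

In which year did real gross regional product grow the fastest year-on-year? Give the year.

2018

2017: real = 236.3/0.902 = 261.97; growth vs 2016 (259.05) = 1.13%.
2018: real = 258.3/0.898 = 287.64; growth vs 2017 (261.97) = 9.80%.
2019: real = 270.5/0.949 = 285.04; growth vs 2018 (287.64) = -0.90%.
2020: real = 267.0/0.946 = 282.24; growth vs 2019 (285.04) = -0.98%.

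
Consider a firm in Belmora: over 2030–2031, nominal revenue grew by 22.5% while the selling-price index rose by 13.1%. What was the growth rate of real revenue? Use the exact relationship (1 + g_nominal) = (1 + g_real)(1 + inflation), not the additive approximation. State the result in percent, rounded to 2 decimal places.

8.31%

(1 + g_nom) = (1 + g_real)(1 + π), so g_real = 1.2250 / 1.1310 − 1 = 0.08311.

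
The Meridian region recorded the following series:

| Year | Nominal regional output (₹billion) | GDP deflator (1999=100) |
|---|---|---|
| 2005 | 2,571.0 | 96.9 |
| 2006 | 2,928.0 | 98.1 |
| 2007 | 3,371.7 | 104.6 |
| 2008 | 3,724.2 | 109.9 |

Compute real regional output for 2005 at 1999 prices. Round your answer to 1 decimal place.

₹2,653.3 billion

Real regional output 2005 = 2571.0 / 0.969 = 2653.25.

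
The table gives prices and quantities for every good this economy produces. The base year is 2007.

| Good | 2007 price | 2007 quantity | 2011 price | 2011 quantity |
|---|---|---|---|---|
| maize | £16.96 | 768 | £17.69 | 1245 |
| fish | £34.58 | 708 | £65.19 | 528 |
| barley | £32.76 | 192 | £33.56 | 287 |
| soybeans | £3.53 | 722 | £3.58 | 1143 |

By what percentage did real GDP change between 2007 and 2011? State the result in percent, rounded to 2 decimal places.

13.95%

Real GDP 2007 = Nominal GDP 2007 = 16.96·768 + 34.58·708 + 32.76·192 + 3.53·722 = 46346.50.
Real GDP 2011 (at 2007 prices) = 16.96·1245 + 34.58·528 + 32.76·287 + 3.53·1143 = 52810.35.
Real growth = 52810.35/46346.50 − 1 = 0.1395.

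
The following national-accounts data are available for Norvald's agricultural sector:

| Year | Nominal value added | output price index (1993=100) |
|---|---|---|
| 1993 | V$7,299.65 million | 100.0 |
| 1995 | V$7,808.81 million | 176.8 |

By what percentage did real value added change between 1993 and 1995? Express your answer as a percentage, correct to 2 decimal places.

Real value added 1993 = 7299.65 / 1.000 = 7299.65.
Real value added 1995 = 7808.81 / 1.768 = 4416.75.
Real growth = 4416.75 / 7299.65 − 1 = -0.3949.

-39.49%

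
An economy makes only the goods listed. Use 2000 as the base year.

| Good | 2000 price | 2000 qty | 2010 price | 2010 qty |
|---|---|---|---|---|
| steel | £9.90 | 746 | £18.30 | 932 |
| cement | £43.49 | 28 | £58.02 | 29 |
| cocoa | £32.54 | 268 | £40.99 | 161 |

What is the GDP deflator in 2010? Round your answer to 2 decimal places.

161.11

Nominal GDP 2010 = 18.30·932 + 58.02·29 + 40.99·161 = 25337.57.
Real GDP 2010 (at 2000 prices) = 9.90·932 + 43.49·29 + 32.54·161 = 15726.95.
Deflator = Nominal/Real × 100 = 25337.57/15726.95 × 100 = 161.109.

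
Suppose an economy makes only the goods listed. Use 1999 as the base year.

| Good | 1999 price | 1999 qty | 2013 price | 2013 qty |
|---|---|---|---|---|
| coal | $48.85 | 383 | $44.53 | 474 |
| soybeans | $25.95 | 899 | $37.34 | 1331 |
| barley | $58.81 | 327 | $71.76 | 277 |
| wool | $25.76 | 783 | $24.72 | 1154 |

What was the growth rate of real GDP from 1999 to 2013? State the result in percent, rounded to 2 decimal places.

Real GDP 1999 = Nominal GDP 1999 = 48.85·383 + 25.95·899 + 58.81·327 + 25.76·783 = 81439.55.
Real GDP 2013 (at 1999 prices) = 48.85·474 + 25.95·1331 + 58.81·277 + 25.76·1154 = 103711.76.
Real growth = 103711.76/81439.55 − 1 = 0.2735.

27.35%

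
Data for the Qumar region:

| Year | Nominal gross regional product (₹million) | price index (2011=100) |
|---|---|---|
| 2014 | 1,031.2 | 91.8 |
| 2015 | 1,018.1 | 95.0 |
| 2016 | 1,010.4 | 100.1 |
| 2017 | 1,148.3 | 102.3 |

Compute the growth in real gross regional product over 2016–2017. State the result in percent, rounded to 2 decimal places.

Real gross regional product 2016 = 1010.4/1.001 = 1009.39.
Real gross regional product 2017 = 1148.3/1.023 = 1122.48.
Change = 1122.48/1009.39 − 1 = 0.1120.

11.20%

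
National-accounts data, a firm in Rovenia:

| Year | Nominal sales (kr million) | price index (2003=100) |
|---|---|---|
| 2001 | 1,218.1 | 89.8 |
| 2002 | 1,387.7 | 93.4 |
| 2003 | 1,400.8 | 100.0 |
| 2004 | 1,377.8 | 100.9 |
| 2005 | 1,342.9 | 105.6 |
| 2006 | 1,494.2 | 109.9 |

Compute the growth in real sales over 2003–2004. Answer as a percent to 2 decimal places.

Real sales 2003 = 1400.8/1.000 = 1400.80.
Real sales 2004 = 1377.8/1.009 = 1365.51.
Change = 1365.51/1400.80 − 1 = -0.0252.

-2.52%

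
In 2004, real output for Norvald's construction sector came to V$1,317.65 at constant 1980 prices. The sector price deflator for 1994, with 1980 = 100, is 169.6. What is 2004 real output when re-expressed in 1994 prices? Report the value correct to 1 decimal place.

V$2,234.7

Real output in 1994 prices = Real output in 1980 prices × (P_1994/P_1980) = 1317.65 × 1.696 = 2234.73.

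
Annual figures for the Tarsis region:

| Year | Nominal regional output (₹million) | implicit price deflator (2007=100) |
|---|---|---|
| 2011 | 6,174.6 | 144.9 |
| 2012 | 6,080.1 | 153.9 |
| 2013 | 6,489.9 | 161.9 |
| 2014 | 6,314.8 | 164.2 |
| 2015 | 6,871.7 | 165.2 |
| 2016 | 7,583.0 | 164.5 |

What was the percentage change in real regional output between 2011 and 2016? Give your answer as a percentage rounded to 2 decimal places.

8.18%

Real regional output 2011 = 6174.6/1.449 = 4261.28.
Real regional output 2016 = 7583.0/1.645 = 4609.73.
Change = 4609.73/4261.28 − 1 = 0.0818.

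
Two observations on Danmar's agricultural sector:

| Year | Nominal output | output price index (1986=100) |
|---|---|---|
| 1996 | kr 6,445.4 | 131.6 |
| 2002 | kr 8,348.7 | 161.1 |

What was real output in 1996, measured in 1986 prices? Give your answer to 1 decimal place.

Real output = Nominal / (output price index/100) = 6445.4 / 1.316 = 4897.72.

kr 4,897.7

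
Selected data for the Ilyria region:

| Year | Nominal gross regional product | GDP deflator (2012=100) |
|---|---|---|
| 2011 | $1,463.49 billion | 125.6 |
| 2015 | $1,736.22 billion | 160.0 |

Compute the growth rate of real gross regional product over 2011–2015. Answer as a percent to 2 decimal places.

Deflate each year: 2011 → 1463.49/1.256 = 1165.20; 2015 → 1736.22/1.600 = 1085.14.
So real gross regional product changed by 1085.14/1165.20 − 1 = -0.0687, i.e. -6.87%.

-6.87%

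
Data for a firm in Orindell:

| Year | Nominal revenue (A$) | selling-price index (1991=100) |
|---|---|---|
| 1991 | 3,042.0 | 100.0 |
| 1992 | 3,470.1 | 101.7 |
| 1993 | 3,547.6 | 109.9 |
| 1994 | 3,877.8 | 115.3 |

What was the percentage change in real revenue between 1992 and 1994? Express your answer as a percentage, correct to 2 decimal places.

Real revenue 1992 = 3470.1/1.017 = 3412.09.
Real revenue 1994 = 3877.8/1.153 = 3363.23.
Change = 3363.23/3412.09 − 1 = -0.0143.

-1.43%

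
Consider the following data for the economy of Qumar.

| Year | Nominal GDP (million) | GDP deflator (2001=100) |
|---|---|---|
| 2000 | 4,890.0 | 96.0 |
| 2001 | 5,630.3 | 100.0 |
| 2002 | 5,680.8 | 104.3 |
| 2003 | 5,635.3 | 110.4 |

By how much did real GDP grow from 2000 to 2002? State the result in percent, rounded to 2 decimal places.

6.93%

Real GDP 2000 = 4890.0/0.960 = 5093.75.
Real GDP 2002 = 5680.8/1.043 = 5446.60.
Change = 5446.60/5093.75 − 1 = 0.0693.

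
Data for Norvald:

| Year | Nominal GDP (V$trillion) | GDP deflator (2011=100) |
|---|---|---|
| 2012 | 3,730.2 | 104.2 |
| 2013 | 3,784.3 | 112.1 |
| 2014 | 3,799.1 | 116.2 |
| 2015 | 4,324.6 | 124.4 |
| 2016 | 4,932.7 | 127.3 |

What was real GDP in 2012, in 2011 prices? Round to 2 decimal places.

Real GDP 2012 = 3730.2 / 1.042 = 3579.85.

V$3,579.85 trillion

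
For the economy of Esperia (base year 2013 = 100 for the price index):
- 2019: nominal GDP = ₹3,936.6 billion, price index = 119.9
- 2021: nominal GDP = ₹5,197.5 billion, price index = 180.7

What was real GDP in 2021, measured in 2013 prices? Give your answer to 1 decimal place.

Real GDP = Nominal / (price index/100) = 5197.5 / 1.807 = 2876.31.

₹2,876.3 billion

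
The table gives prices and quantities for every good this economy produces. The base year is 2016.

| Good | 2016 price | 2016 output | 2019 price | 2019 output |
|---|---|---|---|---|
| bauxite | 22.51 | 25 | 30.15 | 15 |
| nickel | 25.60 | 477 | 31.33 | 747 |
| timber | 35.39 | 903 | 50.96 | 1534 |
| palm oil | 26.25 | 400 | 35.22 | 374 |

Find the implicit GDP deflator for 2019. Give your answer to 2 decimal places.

137.85

Nominal GDP 2019 = 30.15·15 + 31.33·747 + 50.96·1534 + 35.22·374 = 115200.68.
Real GDP 2019 (at 2016 prices) = 22.51·15 + 25.60·747 + 35.39·1534 + 26.25·374 = 83566.61.
Deflator = Nominal/Real × 100 = 115200.68/83566.61 × 100 = 137.855.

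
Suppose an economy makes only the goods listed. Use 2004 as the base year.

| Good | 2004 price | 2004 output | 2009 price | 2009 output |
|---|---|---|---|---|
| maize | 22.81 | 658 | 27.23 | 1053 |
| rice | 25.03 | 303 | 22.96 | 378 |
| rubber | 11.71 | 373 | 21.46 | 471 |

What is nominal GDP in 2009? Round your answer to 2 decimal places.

Nominal GDP 2009 = Σ (p_2009 × q_2009) = 27.23·1053 + 22.96·378 + 21.46·471 = 47459.73.

47459.73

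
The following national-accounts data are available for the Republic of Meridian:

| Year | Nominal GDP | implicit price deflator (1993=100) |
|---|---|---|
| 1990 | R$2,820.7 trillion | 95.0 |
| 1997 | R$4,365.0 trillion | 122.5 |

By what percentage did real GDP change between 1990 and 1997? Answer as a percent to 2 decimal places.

Real GDP 1990 = 2820.7 / 0.950 = 2969.16.
Real GDP 1997 = 4365.0 / 1.225 = 3563.27.
Real growth = 3563.27 / 2969.16 − 1 = 0.2001.

20.01%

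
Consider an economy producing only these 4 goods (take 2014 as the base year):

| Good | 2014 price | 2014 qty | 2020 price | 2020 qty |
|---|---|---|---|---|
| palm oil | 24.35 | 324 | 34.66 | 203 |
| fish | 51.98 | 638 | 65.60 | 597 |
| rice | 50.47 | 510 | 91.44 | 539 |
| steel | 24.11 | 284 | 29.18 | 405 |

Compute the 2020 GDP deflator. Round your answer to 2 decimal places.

147.11

Nominal GDP 2020 = 34.66·203 + 65.60·597 + 91.44·539 + 29.18·405 = 107303.24.
Real GDP 2020 (at 2014 prices) = 24.35·203 + 51.98·597 + 50.47·539 + 24.11·405 = 72942.99.
Deflator = Nominal/Real × 100 = 107303.24/72942.99 × 100 = 147.106.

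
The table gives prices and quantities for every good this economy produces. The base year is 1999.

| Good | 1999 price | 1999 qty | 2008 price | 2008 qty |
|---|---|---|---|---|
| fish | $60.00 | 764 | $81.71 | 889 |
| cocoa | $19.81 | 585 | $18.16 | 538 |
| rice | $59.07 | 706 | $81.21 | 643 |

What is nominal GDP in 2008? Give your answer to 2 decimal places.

Nominal GDP 2008 = Σ (p_2008 × q_2008) = 81.71·889 + 18.16·538 + 81.21·643 = 134628.30.

$134628.30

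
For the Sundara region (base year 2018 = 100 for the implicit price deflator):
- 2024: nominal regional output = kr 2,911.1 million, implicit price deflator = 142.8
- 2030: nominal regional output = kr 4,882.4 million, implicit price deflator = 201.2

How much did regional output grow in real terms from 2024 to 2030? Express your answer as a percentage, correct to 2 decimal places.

Real regional output 2024 = 2911.1 / 1.428 = 2038.59.
Real regional output 2030 = 4882.4 / 2.012 = 2426.64.
Real growth = 2426.64 / 2038.59 − 1 = 0.1904.

19.04%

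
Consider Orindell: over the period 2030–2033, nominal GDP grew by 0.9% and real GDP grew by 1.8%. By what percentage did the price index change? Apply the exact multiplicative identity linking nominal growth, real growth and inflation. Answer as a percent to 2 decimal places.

-0.88%

(1 + g_nom) = (1 + g_real)(1 + π), so π = 1.0090 / 1.0180 − 1 = -0.00884.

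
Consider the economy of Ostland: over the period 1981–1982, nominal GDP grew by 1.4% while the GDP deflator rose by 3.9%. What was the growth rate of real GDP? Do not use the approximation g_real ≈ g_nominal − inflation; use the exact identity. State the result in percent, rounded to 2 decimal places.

(1 + g_nom) = (1 + g_real)(1 + π), so g_real = 1.0140 / 1.0390 − 1 = -0.02406.

-2.41%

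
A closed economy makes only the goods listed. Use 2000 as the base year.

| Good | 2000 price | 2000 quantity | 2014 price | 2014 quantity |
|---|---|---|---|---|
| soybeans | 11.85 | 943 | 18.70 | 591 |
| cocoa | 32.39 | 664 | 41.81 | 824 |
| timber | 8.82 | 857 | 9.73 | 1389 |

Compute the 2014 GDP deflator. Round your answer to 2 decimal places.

128.46

Nominal GDP 2014 = 18.70·591 + 41.81·824 + 9.73·1389 = 59018.11.
Real GDP 2014 (at 2000 prices) = 11.85·591 + 32.39·824 + 8.82·1389 = 45943.69.
Deflator = Nominal/Real × 100 = 59018.11/45943.69 × 100 = 128.457.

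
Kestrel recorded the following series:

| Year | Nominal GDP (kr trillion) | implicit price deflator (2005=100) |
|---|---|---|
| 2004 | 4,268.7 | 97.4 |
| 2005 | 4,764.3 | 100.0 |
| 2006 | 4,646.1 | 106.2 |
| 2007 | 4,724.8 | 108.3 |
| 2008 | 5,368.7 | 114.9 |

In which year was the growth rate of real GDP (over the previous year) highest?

2005

2005: real = 4764.3/1.000 = 4764.30; growth vs 2004 (4382.65) = 8.71%.
2006: real = 4646.1/1.062 = 4374.86; growth vs 2005 (4764.30) = -8.17%.
2007: real = 4724.8/1.083 = 4362.70; growth vs 2006 (4374.86) = -0.28%.
2008: real = 5368.7/1.149 = 4672.50; growth vs 2007 (4362.70) = 7.10%.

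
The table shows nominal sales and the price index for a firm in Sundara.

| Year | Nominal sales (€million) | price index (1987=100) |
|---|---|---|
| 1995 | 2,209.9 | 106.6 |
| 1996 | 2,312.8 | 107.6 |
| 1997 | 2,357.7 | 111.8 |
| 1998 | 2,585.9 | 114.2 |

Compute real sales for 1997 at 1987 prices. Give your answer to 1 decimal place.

Real sales 1997 = 2357.7 / 1.118 = 2108.86.

€2,108.9 million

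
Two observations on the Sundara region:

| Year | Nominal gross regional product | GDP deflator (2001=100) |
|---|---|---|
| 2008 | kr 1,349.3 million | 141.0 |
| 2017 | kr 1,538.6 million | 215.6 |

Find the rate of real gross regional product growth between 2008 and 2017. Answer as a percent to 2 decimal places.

-25.43%

Real gross regional product 2008 = 1349.3 / 1.410 = 956.95.
Real gross regional product 2017 = 1538.6 / 2.156 = 713.64.
Real growth = 713.64 / 956.95 − 1 = -0.2543.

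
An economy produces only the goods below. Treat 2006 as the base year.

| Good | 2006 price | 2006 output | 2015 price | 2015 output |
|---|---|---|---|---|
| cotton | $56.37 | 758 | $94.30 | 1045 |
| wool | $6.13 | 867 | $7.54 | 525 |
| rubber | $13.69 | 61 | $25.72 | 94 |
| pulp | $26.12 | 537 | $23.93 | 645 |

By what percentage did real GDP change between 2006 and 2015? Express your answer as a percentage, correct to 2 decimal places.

27.59%

Real GDP 2006 = Nominal GDP 2006 = 56.37·758 + 6.13·867 + 13.69·61 + 26.12·537 = 62904.70.
Real GDP 2015 (at 2006 prices) = 56.37·1045 + 6.13·525 + 13.69·94 + 26.12·645 = 80259.16.
Real growth = 80259.16/62904.70 − 1 = 0.2759.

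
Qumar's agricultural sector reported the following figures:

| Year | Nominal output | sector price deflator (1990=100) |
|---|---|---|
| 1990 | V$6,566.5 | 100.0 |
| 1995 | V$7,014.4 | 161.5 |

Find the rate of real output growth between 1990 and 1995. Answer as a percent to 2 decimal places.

-33.86%

Deflate each year: 1990 → 6566.5/1.000 = 6566.50; 1995 → 7014.4/1.615 = 4343.28.
So real output changed by 4343.28/6566.50 − 1 = -0.3386, i.e. -33.86%.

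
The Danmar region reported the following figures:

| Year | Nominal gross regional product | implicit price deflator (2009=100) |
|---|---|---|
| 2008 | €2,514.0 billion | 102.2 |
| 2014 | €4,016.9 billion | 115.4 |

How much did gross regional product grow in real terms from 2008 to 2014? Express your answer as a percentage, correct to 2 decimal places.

41.50%

Deflate each year: 2008 → 2514.0/1.022 = 2459.88; 2014 → 4016.9/1.154 = 3480.85.
So real gross regional product changed by 3480.85/2459.88 − 1 = 0.4150, i.e. 41.50%.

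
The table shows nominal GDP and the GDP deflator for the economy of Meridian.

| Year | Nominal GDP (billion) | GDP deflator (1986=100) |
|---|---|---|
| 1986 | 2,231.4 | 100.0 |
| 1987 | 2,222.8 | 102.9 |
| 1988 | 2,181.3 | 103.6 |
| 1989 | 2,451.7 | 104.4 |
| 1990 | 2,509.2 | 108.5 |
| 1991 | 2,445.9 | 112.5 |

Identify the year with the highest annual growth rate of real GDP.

1987: real = 2222.8/1.029 = 2160.16; growth vs 1986 (2231.40) = -3.19%.
1988: real = 2181.3/1.036 = 2105.50; growth vs 1987 (2160.16) = -2.53%.
1989: real = 2451.7/1.044 = 2348.37; growth vs 1988 (2105.50) = 11.54%.
1990: real = 2509.2/1.085 = 2312.63; growth vs 1989 (2348.37) = -1.52%.
1991: real = 2445.9/1.125 = 2174.13; growth vs 1990 (2312.63) = -5.99%.

1989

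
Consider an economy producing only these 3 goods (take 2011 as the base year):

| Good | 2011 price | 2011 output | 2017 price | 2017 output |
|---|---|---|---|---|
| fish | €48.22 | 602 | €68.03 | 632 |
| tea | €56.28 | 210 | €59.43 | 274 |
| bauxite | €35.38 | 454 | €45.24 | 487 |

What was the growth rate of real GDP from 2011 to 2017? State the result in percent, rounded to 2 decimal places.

10.92%

Real GDP 2011 = Nominal GDP 2011 = 48.22·602 + 56.28·210 + 35.38·454 = 56909.76.
Real GDP 2017 (at 2011 prices) = 48.22·632 + 56.28·274 + 35.38·487 = 63125.82.
Real growth = 63125.82/56909.76 − 1 = 0.1092.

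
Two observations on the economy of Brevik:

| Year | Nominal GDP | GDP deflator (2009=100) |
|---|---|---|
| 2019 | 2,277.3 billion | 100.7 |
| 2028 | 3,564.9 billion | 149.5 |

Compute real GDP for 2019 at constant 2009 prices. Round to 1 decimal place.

2,261.5 billion

Real GDP = Nominal / (GDP deflator/100) = 2277.3 / 1.007 = 2261.47.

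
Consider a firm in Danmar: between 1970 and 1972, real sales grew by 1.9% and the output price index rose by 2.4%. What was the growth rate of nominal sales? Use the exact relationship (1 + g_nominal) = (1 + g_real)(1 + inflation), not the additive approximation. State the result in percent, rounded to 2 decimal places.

(1 + g_nom) = (1 + g_real)(1 + π) = 1.0190 × 1.0240 = 1.04346.

4.35%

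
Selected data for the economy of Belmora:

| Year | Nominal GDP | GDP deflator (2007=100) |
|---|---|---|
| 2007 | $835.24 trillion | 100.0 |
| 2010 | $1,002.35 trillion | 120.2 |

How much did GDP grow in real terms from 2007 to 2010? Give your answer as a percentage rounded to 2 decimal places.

-0.16%

Real GDP 2007 = 835.24 / 1.000 = 835.24.
Real GDP 2010 = 1002.35 / 1.202 = 833.90.
Real growth = 833.90 / 835.24 − 1 = -0.0016.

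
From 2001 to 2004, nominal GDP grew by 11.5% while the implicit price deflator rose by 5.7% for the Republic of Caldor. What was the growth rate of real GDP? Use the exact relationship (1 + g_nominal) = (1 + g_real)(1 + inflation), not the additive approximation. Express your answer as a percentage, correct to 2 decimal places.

(1 + g_nom) = (1 + g_real)(1 + π), so g_real = 1.1150 / 1.0570 − 1 = 0.05487.

5.49%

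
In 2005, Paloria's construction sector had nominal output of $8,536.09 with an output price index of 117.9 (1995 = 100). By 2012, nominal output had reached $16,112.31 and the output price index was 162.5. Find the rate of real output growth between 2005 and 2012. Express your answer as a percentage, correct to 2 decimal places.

Deflate each year: 2005 → 8536.09/1.179 = 7240.11; 2012 → 16112.31/1.625 = 9915.27.
So real output changed by 9915.27/7240.11 − 1 = 0.3695, i.e. 36.95%.

36.95%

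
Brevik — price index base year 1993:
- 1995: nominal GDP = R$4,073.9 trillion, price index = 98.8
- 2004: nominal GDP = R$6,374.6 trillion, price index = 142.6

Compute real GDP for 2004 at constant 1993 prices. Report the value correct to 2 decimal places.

Real GDP = Nominal / (price index/100) = 6374.6 / 1.426 = 4470.27.

R$4,470.27 trillion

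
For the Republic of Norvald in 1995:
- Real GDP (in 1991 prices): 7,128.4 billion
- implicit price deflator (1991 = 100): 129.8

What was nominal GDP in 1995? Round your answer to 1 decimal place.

9,252.7 billion

Nominal GDP = Real × (implicit price deflator/100) = 7128.4 × 1.298 = 9252.66.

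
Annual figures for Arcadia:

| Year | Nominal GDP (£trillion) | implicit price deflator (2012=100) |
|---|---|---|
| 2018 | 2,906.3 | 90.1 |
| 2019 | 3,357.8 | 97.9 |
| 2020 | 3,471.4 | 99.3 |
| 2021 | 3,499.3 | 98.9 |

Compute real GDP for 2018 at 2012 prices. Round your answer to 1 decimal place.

£3,225.6 trillion

Real GDP 2018 = 2906.3 / 0.901 = 3225.64.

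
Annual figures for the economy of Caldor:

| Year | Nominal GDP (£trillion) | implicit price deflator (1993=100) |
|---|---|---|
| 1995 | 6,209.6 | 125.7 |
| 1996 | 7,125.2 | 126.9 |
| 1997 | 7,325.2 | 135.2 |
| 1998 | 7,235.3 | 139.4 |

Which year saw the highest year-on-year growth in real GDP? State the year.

1996: real = 7125.2/1.269 = 5614.81; growth vs 1995 (4940.02) = 13.66%.
1997: real = 7325.2/1.352 = 5418.05; growth vs 1996 (5614.81) = -3.50%.
1998: real = 7235.3/1.394 = 5190.32; growth vs 1997 (5418.05) = -4.20%.

1996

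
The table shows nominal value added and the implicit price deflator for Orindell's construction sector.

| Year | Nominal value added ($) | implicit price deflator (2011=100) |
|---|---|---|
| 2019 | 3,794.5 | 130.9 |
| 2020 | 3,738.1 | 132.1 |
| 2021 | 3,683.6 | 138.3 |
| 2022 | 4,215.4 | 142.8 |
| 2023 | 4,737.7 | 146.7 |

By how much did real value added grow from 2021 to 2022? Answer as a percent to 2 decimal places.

10.83%

Real value added 2021 = 3683.6/1.383 = 2663.49.
Real value added 2022 = 4215.4/1.428 = 2951.96.
Change = 2951.96/2663.49 − 1 = 0.1083.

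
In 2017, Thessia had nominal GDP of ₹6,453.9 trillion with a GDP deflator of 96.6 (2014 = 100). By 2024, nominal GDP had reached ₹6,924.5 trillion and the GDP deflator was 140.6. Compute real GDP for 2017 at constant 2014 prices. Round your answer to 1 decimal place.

Real GDP = Nominal / (GDP deflator/100) = 6453.9 / 0.966 = 6681.06.

₹6,681.1 trillion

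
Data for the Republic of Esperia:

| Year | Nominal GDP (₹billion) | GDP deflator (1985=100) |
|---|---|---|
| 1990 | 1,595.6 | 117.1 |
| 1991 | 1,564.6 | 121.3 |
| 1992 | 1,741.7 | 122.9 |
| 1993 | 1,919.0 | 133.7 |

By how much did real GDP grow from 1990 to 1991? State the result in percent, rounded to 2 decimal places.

Real GDP 1990 = 1595.6/1.171 = 1362.60.
Real GDP 1991 = 1564.6/1.213 = 1289.86.
Change = 1289.86/1362.60 − 1 = -0.0534.

-5.34%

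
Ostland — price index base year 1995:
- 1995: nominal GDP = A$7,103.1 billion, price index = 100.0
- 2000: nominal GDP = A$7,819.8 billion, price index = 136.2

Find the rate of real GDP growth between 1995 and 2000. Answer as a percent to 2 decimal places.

-19.17%

Real GDP 1995 = 7103.1 / 1.000 = 7103.10.
Real GDP 2000 = 7819.8 / 1.362 = 5741.41.
Real growth = 5741.41 / 7103.10 − 1 = -0.1917.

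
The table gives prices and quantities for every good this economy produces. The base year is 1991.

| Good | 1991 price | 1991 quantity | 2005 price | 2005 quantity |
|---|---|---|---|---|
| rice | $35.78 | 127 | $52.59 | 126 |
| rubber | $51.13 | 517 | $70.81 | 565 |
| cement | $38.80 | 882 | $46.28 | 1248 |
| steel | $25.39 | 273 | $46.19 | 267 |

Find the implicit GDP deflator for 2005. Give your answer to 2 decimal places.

131.75

Nominal GDP 2005 = 52.59·126 + 70.81·565 + 46.28·1248 + 46.19·267 = 116724.16.
Real GDP 2005 (at 1991 prices) = 35.78·126 + 51.13·565 + 38.80·1248 + 25.39·267 = 88598.26.
Deflator = Nominal/Real × 100 = 116724.16/88598.26 × 100 = 131.745.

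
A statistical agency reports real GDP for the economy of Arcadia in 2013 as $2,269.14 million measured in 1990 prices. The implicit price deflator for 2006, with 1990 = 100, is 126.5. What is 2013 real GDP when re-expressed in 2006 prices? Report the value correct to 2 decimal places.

Real GDP in 2006 prices = Real GDP in 1990 prices × (P_2006/P_1990) = 2269.14 × 1.265 = 2870.46.

$2,870.46 million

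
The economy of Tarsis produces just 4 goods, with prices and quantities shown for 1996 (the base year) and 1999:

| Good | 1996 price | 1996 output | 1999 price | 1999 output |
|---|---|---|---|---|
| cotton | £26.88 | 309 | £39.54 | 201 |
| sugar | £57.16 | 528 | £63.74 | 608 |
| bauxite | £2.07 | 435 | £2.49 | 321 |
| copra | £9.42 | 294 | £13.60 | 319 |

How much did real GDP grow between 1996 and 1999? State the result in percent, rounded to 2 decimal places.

Real GDP 1996 = Nominal GDP 1996 = 26.88·309 + 57.16·528 + 2.07·435 + 9.42·294 = 42156.33.
Real GDP 1999 (at 1996 prices) = 26.88·201 + 57.16·608 + 2.07·321 + 9.42·319 = 43825.61.
Real growth = 43825.61/42156.33 − 1 = 0.0396.

3.96%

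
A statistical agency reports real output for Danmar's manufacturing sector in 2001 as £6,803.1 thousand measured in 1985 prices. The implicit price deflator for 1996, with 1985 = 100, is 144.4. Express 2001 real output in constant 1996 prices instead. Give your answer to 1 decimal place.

Real output in 1996 prices = Real output in 1985 prices × (P_1996/P_1985) = 6803.1 × 1.444 = 9823.68.

£9,823.7 thousand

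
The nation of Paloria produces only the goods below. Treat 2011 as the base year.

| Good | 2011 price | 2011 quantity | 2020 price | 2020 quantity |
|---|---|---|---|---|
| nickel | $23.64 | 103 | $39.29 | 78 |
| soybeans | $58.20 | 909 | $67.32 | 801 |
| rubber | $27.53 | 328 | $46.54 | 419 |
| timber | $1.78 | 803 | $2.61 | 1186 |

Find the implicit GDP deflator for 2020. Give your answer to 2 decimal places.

Nominal GDP 2020 = 39.29·78 + 67.32·801 + 46.54·419 + 2.61·1186 = 79583.66.
Real GDP 2020 (at 2011 prices) = 23.64·78 + 58.20·801 + 27.53·419 + 1.78·1186 = 62108.27.
Deflator = Nominal/Real × 100 = 79583.66/62108.27 × 100 = 128.137.

128.14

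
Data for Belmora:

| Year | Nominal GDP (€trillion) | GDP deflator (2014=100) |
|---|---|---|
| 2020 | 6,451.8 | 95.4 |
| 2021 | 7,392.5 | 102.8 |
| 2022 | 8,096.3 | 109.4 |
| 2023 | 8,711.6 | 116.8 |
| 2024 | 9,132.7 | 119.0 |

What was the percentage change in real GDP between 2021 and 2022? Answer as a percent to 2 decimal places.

Real GDP 2021 = 7392.5/1.028 = 7191.15.
Real GDP 2022 = 8096.3/1.094 = 7400.64.
Change = 7400.64/7191.15 − 1 = 0.0291.

2.91%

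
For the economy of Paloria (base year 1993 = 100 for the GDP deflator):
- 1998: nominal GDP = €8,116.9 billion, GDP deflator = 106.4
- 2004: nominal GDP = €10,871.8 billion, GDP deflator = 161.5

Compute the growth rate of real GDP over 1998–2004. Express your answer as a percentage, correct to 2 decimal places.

-11.76%

Deflate each year: 1998 → 8116.9/1.064 = 7628.67; 2004 → 10871.8/1.615 = 6731.76.
So real GDP changed by 6731.76/7628.67 − 1 = -0.1176, i.e. -11.76%.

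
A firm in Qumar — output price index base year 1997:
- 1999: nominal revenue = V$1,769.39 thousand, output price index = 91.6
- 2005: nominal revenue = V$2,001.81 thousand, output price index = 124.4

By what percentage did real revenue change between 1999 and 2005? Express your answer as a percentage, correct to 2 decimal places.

Real revenue 1999 = 1769.39 / 0.916 = 1931.65.
Real revenue 2005 = 2001.81 / 1.244 = 1609.17.
Real growth = 1609.17 / 1931.65 − 1 = -0.1669.

-16.69%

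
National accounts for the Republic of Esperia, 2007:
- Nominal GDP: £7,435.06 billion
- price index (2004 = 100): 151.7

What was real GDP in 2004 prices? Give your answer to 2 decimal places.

Real GDP = Nominal / (price index/100) = 7435.06 / 1.517 = 4901.16.

£4,901.16 billion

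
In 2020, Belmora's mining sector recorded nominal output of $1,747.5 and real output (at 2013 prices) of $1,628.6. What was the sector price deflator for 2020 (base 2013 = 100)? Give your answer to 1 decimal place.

107.3

sector price deflator = (Nominal / Real) × 100 = 1747.5 / 1628.6 × 100 = 107.30.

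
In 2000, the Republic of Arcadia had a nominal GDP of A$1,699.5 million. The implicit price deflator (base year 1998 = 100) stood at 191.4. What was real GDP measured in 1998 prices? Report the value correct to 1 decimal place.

A$887.9 million

Real GDP = Nominal / (implicit price deflator/100) = 1699.5 / 1.914 = 887.93.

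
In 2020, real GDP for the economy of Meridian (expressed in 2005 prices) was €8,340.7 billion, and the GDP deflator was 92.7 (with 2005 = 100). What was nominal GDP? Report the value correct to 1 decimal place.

€7,731.8 billion

Nominal GDP = Real × (GDP deflator/100) = 8340.7 × 0.927 = 7731.83.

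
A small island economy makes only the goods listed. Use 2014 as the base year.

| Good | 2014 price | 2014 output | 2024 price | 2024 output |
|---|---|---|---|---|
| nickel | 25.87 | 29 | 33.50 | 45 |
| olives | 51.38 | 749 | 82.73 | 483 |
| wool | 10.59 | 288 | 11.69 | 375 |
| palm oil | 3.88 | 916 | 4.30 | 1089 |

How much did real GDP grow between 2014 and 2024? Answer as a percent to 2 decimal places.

Real GDP 2014 = Nominal GDP 2014 = 25.87·29 + 51.38·749 + 10.59·288 + 3.88·916 = 45837.85.
Real GDP 2024 (at 2014 prices) = 25.87·45 + 51.38·483 + 10.59·375 + 3.88·1089 = 34177.26.
Real growth = 34177.26/45837.85 − 1 = -0.2544.

-25.44%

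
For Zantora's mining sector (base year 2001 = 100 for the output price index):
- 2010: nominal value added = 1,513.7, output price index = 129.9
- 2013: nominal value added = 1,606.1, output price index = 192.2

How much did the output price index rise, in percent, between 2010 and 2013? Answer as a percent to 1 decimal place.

48.0%

Price-level change = 192.2 / 129.9 − 1 = 0.4796.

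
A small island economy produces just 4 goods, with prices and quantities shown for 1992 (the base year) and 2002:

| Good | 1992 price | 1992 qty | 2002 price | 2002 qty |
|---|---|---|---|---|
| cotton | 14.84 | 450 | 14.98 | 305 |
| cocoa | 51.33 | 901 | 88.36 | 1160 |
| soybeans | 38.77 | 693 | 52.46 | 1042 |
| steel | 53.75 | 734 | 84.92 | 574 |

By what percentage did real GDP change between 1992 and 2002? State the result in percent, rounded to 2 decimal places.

Real GDP 1992 = Nominal GDP 1992 = 14.84·450 + 51.33·901 + 38.77·693 + 53.75·734 = 119246.44.
Real GDP 2002 (at 1992 prices) = 14.84·305 + 51.33·1160 + 38.77·1042 + 53.75·574 = 135319.84.
Real growth = 135319.84/119246.44 − 1 = 0.1348.

13.48%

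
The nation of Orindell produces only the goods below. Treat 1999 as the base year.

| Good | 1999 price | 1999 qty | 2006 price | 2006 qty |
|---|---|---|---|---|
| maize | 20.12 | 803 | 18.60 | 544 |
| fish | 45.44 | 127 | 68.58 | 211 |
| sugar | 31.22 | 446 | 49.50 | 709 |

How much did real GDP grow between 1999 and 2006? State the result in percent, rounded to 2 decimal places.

Real GDP 1999 = Nominal GDP 1999 = 20.12·803 + 45.44·127 + 31.22·446 = 35851.36.
Real GDP 2006 (at 1999 prices) = 20.12·544 + 45.44·211 + 31.22·709 = 42668.10.
Real growth = 42668.10/35851.36 − 1 = 0.1901.

19.01%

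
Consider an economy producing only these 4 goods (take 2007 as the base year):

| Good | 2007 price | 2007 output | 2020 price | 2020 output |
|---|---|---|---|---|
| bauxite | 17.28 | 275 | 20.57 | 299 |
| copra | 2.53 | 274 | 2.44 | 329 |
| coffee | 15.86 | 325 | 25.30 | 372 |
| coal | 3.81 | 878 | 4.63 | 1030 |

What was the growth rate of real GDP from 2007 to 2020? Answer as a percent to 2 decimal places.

Real GDP 2007 = Nominal GDP 2007 = 17.28·275 + 2.53·274 + 15.86·325 + 3.81·878 = 13944.90.
Real GDP 2020 (at 2007 prices) = 17.28·299 + 2.53·329 + 15.86·372 + 3.81·1030 = 15823.31.
Real growth = 15823.31/13944.90 − 1 = 0.1347.

13.47%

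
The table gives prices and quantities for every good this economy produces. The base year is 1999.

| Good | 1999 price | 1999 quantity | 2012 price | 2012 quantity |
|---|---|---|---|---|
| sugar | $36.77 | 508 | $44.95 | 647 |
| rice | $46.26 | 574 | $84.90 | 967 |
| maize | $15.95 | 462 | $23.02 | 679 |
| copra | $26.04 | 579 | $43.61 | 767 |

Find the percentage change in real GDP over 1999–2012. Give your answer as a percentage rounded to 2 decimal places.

Real GDP 1999 = Nominal GDP 1999 = 36.77·508 + 46.26·574 + 15.95·462 + 26.04·579 = 67678.46.
Real GDP 2012 (at 1999 prices) = 36.77·647 + 46.26·967 + 15.95·679 + 26.04·767 = 99326.34.
Real growth = 99326.34/67678.46 − 1 = 0.4676.

46.76%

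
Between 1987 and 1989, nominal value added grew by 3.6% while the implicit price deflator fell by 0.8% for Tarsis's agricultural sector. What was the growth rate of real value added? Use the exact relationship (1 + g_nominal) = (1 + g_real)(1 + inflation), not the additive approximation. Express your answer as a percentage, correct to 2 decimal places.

(1 + g_nom) = (1 + g_real)(1 + π), so g_real = 1.0360 / 0.9920 − 1 = 0.04435.

4.44%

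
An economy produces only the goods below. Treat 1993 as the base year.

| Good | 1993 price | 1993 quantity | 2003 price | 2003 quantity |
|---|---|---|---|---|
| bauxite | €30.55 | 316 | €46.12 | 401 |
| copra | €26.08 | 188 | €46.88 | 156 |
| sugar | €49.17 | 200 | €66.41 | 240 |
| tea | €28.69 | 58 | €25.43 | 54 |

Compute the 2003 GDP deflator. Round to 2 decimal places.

Nominal GDP 2003 = 46.12·401 + 46.88·156 + 66.41·240 + 25.43·54 = 43119.02.
Real GDP 2003 (at 1993 prices) = 30.55·401 + 26.08·156 + 49.17·240 + 28.69·54 = 29669.09.
Deflator = Nominal/Real × 100 = 43119.02/29669.09 × 100 = 145.333.

145.33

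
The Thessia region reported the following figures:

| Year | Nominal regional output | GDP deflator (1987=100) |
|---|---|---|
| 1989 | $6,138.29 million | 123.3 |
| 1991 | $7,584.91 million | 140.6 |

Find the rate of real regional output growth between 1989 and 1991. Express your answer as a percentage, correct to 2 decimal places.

8.36%

Deflate each year: 1989 → 6138.29/1.233 = 4978.34; 1991 → 7584.91/1.406 = 5394.67.
So real regional output changed by 5394.67/4978.34 − 1 = 0.0836, i.e. 8.36%.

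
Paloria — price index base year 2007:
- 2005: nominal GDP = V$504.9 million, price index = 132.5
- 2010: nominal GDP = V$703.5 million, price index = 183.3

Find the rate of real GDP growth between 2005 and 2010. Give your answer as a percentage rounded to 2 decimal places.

Real GDP 2005 = 504.9 / 1.325 = 381.06.
Real GDP 2010 = 703.5 / 1.833 = 383.80.
Real growth = 383.80 / 381.06 − 1 = 0.0072.

0.72%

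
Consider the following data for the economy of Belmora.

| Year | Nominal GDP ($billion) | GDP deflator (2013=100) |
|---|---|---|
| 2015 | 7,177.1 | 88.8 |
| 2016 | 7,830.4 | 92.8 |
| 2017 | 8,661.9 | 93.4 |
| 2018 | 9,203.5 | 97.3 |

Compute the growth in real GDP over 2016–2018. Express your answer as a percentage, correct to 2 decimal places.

12.10%

Real GDP 2016 = 7830.4/0.928 = 8437.93.
Real GDP 2018 = 9203.5/0.973 = 9458.89.
Change = 9458.89/8437.93 − 1 = 0.1210.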